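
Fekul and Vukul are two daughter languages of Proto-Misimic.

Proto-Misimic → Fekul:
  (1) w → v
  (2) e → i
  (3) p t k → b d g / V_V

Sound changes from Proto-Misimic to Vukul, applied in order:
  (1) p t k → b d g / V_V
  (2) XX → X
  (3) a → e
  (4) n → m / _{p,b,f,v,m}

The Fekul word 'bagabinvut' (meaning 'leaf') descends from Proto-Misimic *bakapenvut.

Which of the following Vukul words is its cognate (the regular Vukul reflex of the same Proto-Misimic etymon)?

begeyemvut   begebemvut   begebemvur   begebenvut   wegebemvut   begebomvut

begebemvut

Vukul: *bakapenvut > bagabenvut > begebenvut > begebemvut  (by intervocalic voicing, vowel merger, nasal place assimilation)
Among the options, 'begebemvut' alone shows every Vukul change applied in order.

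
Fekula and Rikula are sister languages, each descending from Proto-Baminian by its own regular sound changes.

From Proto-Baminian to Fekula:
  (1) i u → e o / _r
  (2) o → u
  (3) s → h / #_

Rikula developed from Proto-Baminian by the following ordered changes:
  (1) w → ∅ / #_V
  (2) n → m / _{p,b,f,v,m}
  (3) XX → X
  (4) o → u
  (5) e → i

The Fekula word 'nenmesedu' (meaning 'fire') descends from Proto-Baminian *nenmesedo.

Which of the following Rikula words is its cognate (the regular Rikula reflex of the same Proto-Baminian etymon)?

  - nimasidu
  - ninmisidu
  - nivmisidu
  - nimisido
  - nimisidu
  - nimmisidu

nimisidu

Rikula: *nenmesedo
  nenmesedo (rule 1 does not apply)
  nenmesedo → nemmesedo   [nasal place assimilation]
  nemmesedo → nemesedo   [degemination]
  nemesedo → nemesedu   [vowel merger]
  nemesedu → nimisidu   [vowel merger]
  giving Rikula nimisidu.
Only 'nimisidu' matches the regular Rikula development of *nenmesedo.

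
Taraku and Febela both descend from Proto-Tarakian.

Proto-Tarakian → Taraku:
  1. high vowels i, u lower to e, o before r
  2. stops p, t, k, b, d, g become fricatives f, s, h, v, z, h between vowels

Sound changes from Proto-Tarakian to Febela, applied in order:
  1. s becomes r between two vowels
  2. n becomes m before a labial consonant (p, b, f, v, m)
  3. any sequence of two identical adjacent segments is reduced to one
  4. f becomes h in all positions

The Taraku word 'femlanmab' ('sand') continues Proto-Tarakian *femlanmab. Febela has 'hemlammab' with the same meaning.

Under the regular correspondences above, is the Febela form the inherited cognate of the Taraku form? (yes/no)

no

Derive the expected Febela reflex of *femlanmab:
Febela: *femlanmab > femlammab > femlamab > hemlamab  (by nasal place assimilation, degemination, unconditioned shift)
The regular Febela reflex would be 'hemlamab', but the attested form is 'hemlammab'. The correspondence is irregular, so they are not cognates (the Febela form has a different source).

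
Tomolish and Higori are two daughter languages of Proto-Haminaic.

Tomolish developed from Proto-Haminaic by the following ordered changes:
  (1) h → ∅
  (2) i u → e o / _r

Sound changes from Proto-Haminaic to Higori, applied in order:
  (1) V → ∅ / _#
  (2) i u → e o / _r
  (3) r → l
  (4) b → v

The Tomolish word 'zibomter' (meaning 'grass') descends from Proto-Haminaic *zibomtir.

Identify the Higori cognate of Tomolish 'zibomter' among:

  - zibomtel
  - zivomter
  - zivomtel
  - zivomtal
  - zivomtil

Higori: *zibomtir > zibomter > zibomtel > zivomtel  (by pre-rhotic lowering, unconditioned shift, unconditioned shift)
The other candidates each miss or misapply at least one Higori change.

zivomtel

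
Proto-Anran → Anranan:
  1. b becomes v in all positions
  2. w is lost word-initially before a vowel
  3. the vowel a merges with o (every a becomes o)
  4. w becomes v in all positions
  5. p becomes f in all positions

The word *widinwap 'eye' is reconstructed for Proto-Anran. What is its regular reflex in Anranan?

idinvof

Anranan: *widinwap
  widinwap (rule 1 does not apply)
  widinwap → idinwap   [glide loss]
  idinwap → idinwop   [vowel merger]
  idinwop → idinvop   [unconditioned shift]
  idinvop → idinvof   [unconditioned shift]
  giving Anranan idinvof.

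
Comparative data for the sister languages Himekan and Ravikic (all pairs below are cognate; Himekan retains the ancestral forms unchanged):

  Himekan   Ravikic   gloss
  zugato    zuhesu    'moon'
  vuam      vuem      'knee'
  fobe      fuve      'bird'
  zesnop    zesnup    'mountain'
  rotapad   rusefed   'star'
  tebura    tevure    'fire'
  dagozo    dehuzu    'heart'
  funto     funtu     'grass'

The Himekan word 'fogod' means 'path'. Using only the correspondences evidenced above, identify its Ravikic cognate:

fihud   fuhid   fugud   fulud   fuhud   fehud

rotapad ~ rusefed, dagozo ~ dehuzu — Himekan o corresponds to Ravikic u after a consonant, before a consonant other than r, m, n, p, b, f, v.
dagozo ~ dehuzu — Himekan g corresponds to Ravikic h between vowels (before a back vowel).
Applying these to Himekan 'fogod':
  fogod → fugod   (o→u after a consonant, before a consonant other than r, m, n, p, b, f, v)
  fugod → fuhod   (g→h between vowels (before a back vowel))
  fuhod → fuhud   (o→u after a consonant, before a consonant other than r, m, n, p, b, f, v)
So the Ravikic cognate is 'fuhud'.

fuhud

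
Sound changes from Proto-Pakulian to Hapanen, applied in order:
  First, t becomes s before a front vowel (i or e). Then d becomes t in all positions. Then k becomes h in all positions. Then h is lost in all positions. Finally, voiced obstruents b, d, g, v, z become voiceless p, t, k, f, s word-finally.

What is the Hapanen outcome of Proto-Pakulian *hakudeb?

autep

Hapanen: *hakudeb > hakuteb > hahuteb > auteb > autep  (by unconditioned shift, unconditioned shift, h-loss, final devoicing)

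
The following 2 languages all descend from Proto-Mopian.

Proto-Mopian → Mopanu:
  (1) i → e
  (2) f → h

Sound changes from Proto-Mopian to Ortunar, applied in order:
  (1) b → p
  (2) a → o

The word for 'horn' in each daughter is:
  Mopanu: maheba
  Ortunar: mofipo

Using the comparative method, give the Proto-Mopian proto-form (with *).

*mafiba

Position 5: Mopanu has b, Ortunar has p. Mopanu preserves b here (none of its changes turn any other segment into b), so the proto-segment is *b.
Position 3: Mopanu has h, Ortunar has f. Ortunar preserves f here (none of its changes turn any other segment into f), so the proto-segment is *f.
Position 2: Mopanu has a, Ortunar has o. Mopanu preserves a here (none of its changes turn any other segment into a), so the proto-segment is *a.
Verify the candidate proto-form against each daughter:
Mopanu: *mafiba
  mafiba → mafeba   [vowel merger]
  mafeba → maheba   [unconditioned shift]
  giving Mopanu maheba.
Ortunar: *mafiba > mafipa > mofipo  (by unconditioned shift, vowel merger)
*mafiba is the unique common source.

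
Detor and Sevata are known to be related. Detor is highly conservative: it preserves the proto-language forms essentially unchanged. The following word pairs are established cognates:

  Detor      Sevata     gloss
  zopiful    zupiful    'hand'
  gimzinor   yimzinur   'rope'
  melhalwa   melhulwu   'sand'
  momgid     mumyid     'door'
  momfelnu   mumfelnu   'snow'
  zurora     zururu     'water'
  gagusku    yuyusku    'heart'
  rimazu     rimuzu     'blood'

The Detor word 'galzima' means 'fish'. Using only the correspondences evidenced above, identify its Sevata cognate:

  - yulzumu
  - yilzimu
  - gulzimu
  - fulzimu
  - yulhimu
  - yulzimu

yulzimu

gagusku ~ yuyusku — Detor g corresponds to Sevata y word-initially before a back vowel.
melhalwa ~ melhulwu, gagusku ~ yuyusku — Detor a corresponds to Sevata u after a consonant, before a consonant other than r, m, n, p, b, f, v.
melhalwa ~ melhulwu, zurora ~ zururu — Detor a corresponds to Sevata u word-finally.
Applying these to Detor 'galzima':
  galzima → yalzima   (g→y word-initially before a back vowel)
  yalzima → yulzima   (a→u after a consonant, before a consonant other than r, m, n, p, b, f, v)
  yulzima → yulzimu   (a→u word-finally)
So the Sevata cognate is 'yulzimu'.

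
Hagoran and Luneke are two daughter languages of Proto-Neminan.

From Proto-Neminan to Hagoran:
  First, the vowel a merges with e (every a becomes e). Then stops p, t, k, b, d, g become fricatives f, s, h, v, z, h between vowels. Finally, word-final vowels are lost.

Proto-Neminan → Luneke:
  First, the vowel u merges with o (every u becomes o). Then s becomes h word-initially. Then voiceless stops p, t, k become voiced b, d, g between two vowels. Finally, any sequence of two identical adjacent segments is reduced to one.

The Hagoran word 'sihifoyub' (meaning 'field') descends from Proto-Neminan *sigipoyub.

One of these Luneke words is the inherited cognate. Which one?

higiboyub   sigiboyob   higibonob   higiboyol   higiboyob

Luneke: start from *sigipoyub.
  rule 1 (vowel merger): sigipoyub → sigipoyob
  rule 2 (debuccalisation): sigipoyob → higipoyob
  rule 3 (intervocalic voicing): higipoyob → higiboyob
  rule 4: no change — higiboyob
  ⇒ Luneke higiboyob
Only 'higiboyob' matches the regular Luneke development of *sigipoyub.

higiboyob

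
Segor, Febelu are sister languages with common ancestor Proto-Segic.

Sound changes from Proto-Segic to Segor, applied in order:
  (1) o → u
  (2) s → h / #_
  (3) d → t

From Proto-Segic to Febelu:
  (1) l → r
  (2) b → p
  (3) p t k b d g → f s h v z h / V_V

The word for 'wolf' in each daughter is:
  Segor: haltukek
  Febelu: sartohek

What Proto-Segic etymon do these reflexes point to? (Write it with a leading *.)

*saltokek

Position 6: Segor has k, Febelu has h. Segor preserves k here (none of its changes turn any other segment into k), so the proto-segment is *k.
Position 3: Segor has l, Febelu has r. Segor preserves l here (none of its changes turn any other segment into l), so the proto-segment is *l.
Position 5: Segor has u, Febelu has o. Febelu preserves o here (none of its changes turn any other segment into o), so the proto-segment is *o.
Verify the candidate proto-form against each daughter:
Segor: *saltokek
  saltokek → saltukek   [vowel merger]
  saltukek → haltukek   [debuccalisation]
  haltukek (rule 3 does not apply)
  giving Segor haltukek.
Febelu: *saltokek
  saltokek → sartokek   [unconditioned shift]
  sartokek (rule 2 does not apply)
  sartokek → sartohek   [intervocalic lenition]
  giving Febelu sartohek.
No other proto-form is consistent with every reflex, so the reconstruction is *saltokek.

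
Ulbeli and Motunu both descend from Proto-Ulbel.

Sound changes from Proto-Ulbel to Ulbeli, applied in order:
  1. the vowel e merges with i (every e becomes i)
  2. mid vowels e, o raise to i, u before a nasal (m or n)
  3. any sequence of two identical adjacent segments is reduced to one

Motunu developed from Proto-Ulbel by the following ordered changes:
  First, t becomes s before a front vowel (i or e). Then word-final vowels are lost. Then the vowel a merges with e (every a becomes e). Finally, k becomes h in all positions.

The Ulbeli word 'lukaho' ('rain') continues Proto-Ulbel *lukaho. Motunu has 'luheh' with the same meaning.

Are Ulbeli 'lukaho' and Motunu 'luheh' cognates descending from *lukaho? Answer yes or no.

yes

Derive the expected Motunu reflex of *lukaho:
Motunu: *lukaho > lukah > lukeh > luheh  (by apocope, vowel merger, unconditioned shift)
Motunu 'luheh' matches the regular reflex exactly, so the pair is cognate.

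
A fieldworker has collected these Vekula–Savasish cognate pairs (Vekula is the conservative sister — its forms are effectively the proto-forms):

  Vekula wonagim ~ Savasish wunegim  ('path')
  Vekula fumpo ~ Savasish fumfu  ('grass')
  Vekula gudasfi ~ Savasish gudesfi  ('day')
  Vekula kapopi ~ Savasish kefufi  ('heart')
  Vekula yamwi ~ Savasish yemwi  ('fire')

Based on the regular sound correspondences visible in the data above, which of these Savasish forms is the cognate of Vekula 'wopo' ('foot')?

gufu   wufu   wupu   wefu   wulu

wufu

kapopi ~ kefufi — Vekula o corresponds to Savasish u after a consonant, before a labial obstruent.
kapopi ~ kefufi — Vekula p corresponds to Savasish f between vowels (before a back vowel).
fumpo ~ fumfu — Vekula o corresponds to Savasish u word-finally.
Applying these to Vekula 'wopo':
  wopo → wupo   (o→u after a consonant, before a labial obstruent)
  wupo → wufo   (p→f between vowels (before a back vowel))
  wufo → wufu   (o→u word-finally)
So the Savasish cognate is 'wufu'.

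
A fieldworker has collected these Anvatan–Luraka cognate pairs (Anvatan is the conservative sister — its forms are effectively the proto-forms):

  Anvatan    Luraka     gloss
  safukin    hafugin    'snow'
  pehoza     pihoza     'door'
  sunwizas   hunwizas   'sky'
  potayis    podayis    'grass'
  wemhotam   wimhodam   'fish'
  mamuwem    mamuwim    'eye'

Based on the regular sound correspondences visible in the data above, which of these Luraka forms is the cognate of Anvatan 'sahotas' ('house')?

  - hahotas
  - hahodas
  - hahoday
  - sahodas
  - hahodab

hahodas

safukin ~ hafugin — Anvatan s corresponds to Luraka h word-initially before a back vowel.
potayis ~ podayis, wemhotam ~ wimhodam — Anvatan t corresponds to Luraka d between vowels (before a back vowel).
Applying these to Anvatan 'sahotas':
  sahotas → hahotas   (s→h word-initially before a back vowel)
  hahotas → hahodas   (t→d between vowels (before a back vowel))
So the Luraka cognate is 'hahodas'.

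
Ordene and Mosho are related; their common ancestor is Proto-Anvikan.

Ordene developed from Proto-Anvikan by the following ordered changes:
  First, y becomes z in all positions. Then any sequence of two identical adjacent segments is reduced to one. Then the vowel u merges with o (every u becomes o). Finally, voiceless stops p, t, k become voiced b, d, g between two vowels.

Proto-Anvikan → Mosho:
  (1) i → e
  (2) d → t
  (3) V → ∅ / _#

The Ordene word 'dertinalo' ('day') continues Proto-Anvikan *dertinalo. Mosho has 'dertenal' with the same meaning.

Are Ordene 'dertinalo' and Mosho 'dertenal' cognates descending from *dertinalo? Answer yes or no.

no

Derive the expected Mosho reflex of *dertinalo:
Mosho: start from *dertinalo.
  rule 1 (vowel merger): dertinalo → dertenalo
  rule 2 (unconditioned shift): dertenalo → tertenalo
  rule 3 (apocope): tertenalo → tertenal
  ⇒ Mosho tertenal
The regular Mosho reflex would be 'tertenal', but the attested form is 'dertenal'. The correspondence is irregular, so they are not cognates (the Mosho form has a different source).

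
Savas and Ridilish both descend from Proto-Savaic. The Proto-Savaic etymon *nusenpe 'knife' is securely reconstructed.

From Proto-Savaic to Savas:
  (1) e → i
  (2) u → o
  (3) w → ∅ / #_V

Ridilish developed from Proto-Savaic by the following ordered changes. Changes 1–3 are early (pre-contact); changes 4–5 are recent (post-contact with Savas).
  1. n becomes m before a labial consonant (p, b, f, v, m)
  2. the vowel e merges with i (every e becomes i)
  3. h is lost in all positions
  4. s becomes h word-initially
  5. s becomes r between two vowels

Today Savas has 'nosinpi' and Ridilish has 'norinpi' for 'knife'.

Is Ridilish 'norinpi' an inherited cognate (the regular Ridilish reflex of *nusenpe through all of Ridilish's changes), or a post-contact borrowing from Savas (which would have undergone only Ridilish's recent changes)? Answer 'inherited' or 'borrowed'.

If inherited, *nusenpe would pass through all of Ridilish's changes:
Ridilish: *nusenpe > nusempe > nusimpi > nurimpi  (by nasal place assimilation, vowel merger, rhotacism)
If borrowed from Savas 'nosinpi' after the early changes, it would undergo only the recent ones:
  rule 4 (debuccalisation): no change (nosinpi)
  rule 5 (rhotacism): nosinpi → norinpi
  ⇒ as a loan: norinpi
Ridilish 'norinpi' matches the loan outcome 'norinpi', not the inherited 'nurimpi' — it skipped the early Ridilish changes, so it was borrowed from Savas.

borrowed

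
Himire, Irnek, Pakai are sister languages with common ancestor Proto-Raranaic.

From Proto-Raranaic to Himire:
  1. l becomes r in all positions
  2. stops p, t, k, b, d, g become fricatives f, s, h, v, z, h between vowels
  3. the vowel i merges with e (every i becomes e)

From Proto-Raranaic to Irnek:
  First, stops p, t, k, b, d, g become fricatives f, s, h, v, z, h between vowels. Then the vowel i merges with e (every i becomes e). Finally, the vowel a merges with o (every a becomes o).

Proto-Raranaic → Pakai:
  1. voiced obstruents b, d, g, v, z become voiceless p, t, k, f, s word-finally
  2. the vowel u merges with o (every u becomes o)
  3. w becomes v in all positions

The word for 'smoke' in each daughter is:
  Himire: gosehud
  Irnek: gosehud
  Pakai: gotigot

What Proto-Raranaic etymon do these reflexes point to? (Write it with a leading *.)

*gotigud

Position 4: Himire has e, Irnek has e, Pakai has i. Pakai preserves i here (none of its changes turn any other segment into i), so the proto-segment is *i.
Position 5: Himire has h, Irnek has h, Pakai has g. Pakai preserves g here (none of its changes turn any other segment into g), so the proto-segment is *g.
Position 3: Himire has s, Irnek has s, Pakai has t. Taking the neighbouring segments as reconstructed: Himire s could go back to *t or *s; Irnek s could go back to *t or *s; Pakai t can only go back to *t — the one source consistent with every daughter is *t.
Verify the candidate proto-form against each daughter:
Himire: *gotigud
  gotigud (rule 1 does not apply)
  gotigud → gosihud   [intervocalic lenition]
  gosihud → gosehud   [vowel merger]
  giving Himire gosehud.
Irnek: *gotigud > gosihud > gosehud  (by intervocalic lenition, vowel merger)
Pakai: start from *gotigud.
  rule 1 (final devoicing): gotigud → gotigut
  rule 2 (vowel merger): gotigut → gotigot
  rule 3: no change — gotigot
  ⇒ Pakai gotigot
No other proto-form is consistent with every reflex, so the reconstruction is *gotigud.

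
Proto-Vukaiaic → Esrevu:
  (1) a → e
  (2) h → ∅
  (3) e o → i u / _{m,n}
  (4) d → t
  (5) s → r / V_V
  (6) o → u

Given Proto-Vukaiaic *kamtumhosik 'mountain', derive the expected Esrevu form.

Esrevu: start from *kamtumhosik.
  rule 1 (vowel merger): kamtumhosik → kemtumhosik
  rule 2 (h-loss): kemtumhosik → kemtumosik
  rule 3 (pre-nasal raising): kemtumosik → kimtumosik
  rule 4: no change — kimtumosik
  rule 5 (rhotacism): kimtumosik → kimtumorik
  rule 6 (vowel merger): kimtumorik → kimtumurik
  ⇒ Esrevu kimtumurik

kimtumurik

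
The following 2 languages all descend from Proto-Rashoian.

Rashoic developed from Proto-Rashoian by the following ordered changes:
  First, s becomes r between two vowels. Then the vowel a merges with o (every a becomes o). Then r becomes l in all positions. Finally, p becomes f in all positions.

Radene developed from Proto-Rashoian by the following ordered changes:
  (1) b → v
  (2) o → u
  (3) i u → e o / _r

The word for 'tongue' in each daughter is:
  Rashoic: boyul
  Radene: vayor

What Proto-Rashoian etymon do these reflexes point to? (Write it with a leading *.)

*bayur

Position 4: Rashoic has u, Radene has o. Rashoic preserves u here (none of its changes turn any other segment into u), so the proto-segment is *u.
Position 1: Rashoic has b, Radene has v. Rashoic preserves b here (none of its changes turn any other segment into b), so the proto-segment is *b.
Position 2: Rashoic has o, Radene has a. Radene preserves a here (none of its changes turn any other segment into a), so the proto-segment is *a.
Continuing position by position gives *bayur; check it forward:
Rashoic: *bayur > boyur > boyul  (by vowel merger, unconditioned shift)
Radene: *bayur
  bayur → vayur   [unconditioned shift]
  vayur (rule 2 does not apply)
  vayur → vayor   [pre-rhotic lowering]
  giving Radene vayor.
Only *bayur yields all of Rashoic boyul, Radene vayor.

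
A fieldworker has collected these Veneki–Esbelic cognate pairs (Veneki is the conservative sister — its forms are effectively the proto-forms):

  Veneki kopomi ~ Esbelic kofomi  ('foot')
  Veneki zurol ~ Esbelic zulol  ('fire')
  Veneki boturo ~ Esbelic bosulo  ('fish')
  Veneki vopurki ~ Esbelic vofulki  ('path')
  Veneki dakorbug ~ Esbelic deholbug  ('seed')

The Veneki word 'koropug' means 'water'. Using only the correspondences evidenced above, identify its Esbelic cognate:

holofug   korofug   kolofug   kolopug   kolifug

zurol ~ zulol, boturo ~ bosulo — Veneki r corresponds to Esbelic l between vowels (before a back vowel).
vopurki ~ vofulki — Veneki p corresponds to Esbelic f between vowels (before a back vowel).
Applying these to Veneki 'koropug':
  koropug → kolopug   (r→l between vowels (before a back vowel))
  kolopug → kolofug   (p→f between vowels (before a back vowel))
So the Esbelic cognate is 'kolofug'.

kolofug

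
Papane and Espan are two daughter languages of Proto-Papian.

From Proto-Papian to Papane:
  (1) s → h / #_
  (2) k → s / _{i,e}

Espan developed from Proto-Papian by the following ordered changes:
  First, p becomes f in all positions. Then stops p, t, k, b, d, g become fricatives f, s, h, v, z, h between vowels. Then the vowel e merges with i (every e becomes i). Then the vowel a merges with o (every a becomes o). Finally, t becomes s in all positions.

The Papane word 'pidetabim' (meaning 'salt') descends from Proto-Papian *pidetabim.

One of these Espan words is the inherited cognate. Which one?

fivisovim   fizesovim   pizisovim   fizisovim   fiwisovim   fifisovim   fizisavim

fizisovim

Espan: start from *pidetabim.
  rule 1 (unconditioned shift): pidetabim → fidetabim
  rule 2 (intervocalic lenition): fidetabim → fizesavim
  rule 3 (vowel merger): fizesavim → fizisavim
  rule 4 (vowel merger): fizisavim → fizisovim
  rule 5: no change — fizisovim
  ⇒ Espan fizisovim
Only 'fizisovim' matches the regular Espan development of *pidetabim.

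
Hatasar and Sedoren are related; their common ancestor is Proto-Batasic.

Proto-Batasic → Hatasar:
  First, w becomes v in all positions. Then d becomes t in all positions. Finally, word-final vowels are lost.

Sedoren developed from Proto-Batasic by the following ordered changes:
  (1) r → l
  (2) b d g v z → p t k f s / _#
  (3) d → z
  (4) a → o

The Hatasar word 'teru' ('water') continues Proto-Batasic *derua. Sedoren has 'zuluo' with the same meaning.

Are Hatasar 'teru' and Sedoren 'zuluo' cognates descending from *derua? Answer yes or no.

Derive the expected Sedoren reflex of *derua:
Sedoren: start from *derua.
  rule 1 (unconditioned shift): derua → delua
  rule 2: no change — delua
  rule 3 (unconditioned shift): delua → zelua
  rule 4 (vowel merger): zelua → zeluo
  ⇒ Sedoren zeluo
The regular Sedoren reflex would be 'zeluo', but the attested form is 'zuluo'. The correspondence is irregular, so they are not cognates (the Sedoren form has a different source).

no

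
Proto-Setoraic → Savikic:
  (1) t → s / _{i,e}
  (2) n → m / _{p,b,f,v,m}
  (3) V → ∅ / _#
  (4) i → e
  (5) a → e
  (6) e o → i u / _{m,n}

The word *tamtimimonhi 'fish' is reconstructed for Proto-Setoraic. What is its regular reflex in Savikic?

timsimimunh

Savikic: *tamtimimonhi
  tamtimimonhi → tamsimimonhi   [palatalisation]
  tamsimimonhi (rule 2 does not apply)
  tamsimimonhi → tamsimimonh   [apocope]
  tamsimimonh → tamsememonh   [vowel merger]
  tamsememonh → temsememonh   [vowel merger]
  temsememonh → timsimimunh   [pre-nasal raising]
  giving Savikic timsimimunh.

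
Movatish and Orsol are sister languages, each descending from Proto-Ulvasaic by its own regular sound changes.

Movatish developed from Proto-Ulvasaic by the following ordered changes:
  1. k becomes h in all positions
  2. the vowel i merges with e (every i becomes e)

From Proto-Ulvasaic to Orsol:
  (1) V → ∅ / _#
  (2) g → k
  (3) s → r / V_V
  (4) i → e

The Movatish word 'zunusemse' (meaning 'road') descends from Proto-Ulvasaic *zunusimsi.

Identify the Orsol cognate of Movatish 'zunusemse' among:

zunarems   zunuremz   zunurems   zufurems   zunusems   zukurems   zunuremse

zunurems

Orsol: *zunusimsi
  zunusimsi → zunusims   [apocope]
  zunusims (rule 2 does not apply)
  zunusims → zunurims   [rhotacism]
  zunurims → zunurems   [vowel merger]
  giving Orsol zunurems.
Among the options, 'zunurems' alone shows every Orsol change applied in order.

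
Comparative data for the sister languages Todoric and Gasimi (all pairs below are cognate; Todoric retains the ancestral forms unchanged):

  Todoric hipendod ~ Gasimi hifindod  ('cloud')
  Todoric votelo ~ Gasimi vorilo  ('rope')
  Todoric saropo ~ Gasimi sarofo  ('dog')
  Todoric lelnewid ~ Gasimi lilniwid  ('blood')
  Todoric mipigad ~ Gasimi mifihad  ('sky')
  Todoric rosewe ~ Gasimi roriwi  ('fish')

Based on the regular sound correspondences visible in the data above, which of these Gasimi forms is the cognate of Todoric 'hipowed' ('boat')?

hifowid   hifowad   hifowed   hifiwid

saropo ~ sarofo — Todoric p corresponds to Gasimi f between vowels (before a back vowel).
votelo ~ vorilo, lelnewid ~ lilniwid — Todoric e corresponds to Gasimi i after a consonant, before a consonant other than r, m, n, p, b, f, v.
Applying these to Todoric 'hipowed':
  hipowed → hifowed   (p→f between vowels (before a back vowel))
  hifowed → hifowid   (e→i after a consonant, before a consonant other than r, m, n, p, b, f, v)
So the Gasimi cognate is 'hifowid'.

hifowid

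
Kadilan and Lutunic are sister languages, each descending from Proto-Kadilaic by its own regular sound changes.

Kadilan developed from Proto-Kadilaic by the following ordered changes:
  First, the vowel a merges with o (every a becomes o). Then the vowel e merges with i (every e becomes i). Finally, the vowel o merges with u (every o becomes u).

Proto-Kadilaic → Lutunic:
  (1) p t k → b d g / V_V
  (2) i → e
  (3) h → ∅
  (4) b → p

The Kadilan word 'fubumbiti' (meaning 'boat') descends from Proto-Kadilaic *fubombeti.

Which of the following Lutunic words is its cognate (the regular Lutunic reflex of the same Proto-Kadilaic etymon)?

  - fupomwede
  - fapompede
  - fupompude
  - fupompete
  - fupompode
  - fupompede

Lutunic: start from *fubombeti.
  rule 1 (intervocalic voicing): fubombeti → fubombedi
  rule 2 (vowel merger): fubombedi → fubombede
  rule 3: no change — fubombede
  rule 4 (unconditioned shift): fubombede → fupompede
  ⇒ Lutunic fupompede

fupompede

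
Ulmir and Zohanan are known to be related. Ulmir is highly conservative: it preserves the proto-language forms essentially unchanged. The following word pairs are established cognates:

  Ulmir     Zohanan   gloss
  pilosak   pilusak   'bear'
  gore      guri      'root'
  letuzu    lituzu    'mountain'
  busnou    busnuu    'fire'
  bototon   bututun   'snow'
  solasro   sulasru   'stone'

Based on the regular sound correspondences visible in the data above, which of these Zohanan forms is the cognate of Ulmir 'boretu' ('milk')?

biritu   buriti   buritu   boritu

gore ~ guri — Ulmir o corresponds to Zohanan u after a consonant, before r.
letuzu ~ lituzu — Ulmir e corresponds to Zohanan i after a consonant, before a consonant other than r, m, n, p, b, f, v.
Applying these to Ulmir 'boretu':
  boretu → buretu   (o→u after a consonant, before r)
  buretu → buritu   (e→i after a consonant, before a consonant other than r, m, n, p, b, f, v)
So the Zohanan cognate is 'buritu'.

buritu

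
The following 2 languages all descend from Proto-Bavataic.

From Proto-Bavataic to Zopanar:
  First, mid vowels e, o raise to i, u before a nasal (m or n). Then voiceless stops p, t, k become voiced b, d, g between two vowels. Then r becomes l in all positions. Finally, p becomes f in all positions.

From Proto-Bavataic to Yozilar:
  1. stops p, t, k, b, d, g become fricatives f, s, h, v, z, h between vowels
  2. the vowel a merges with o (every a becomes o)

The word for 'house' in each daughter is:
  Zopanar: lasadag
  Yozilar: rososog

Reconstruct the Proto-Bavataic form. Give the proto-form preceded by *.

*rasatag

Position 2: Zopanar has a, Yozilar has o. Zopanar preserves a here (none of its changes turn any other segment into a), so the proto-segment is *a.
Position 5: Zopanar has d, Yozilar has s. Taking the neighbouring segments as reconstructed: Zopanar d could go back to *t or *d; Yozilar s could go back to *t or *s — the one source consistent with every daughter is *t.
This points to *rasatag. Verify forward in each daughter:
Zopanar: start from *rasatag.
  rule 1: no change — rasatag
  rule 2 (intervocalic voicing): rasatag → rasadag
  rule 3 (unconditioned shift): rasadag → lasadag
  rule 4: no change — lasadag
  ⇒ Zopanar lasadag
Yozilar: *rasatag > rasasag > rososog  (by intervocalic lenition, vowel merger)
No other proto-form is consistent with every reflex, so the reconstruction is *rasatag.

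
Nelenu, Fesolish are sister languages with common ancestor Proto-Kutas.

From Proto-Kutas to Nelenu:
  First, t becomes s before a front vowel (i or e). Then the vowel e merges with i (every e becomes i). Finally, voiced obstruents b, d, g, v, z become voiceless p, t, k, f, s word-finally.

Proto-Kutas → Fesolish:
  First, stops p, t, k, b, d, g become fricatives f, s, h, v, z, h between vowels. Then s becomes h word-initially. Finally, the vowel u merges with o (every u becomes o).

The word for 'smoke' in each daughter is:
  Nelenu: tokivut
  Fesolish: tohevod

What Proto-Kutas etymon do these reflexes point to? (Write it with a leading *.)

Position 7: Nelenu has t, Fesolish has d. Fesolish preserves d here (none of its changes turn any other segment into d), so the proto-segment is *d.
Position 3: Nelenu has k, Fesolish has h. Taking the neighbouring segments as reconstructed: Nelenu k can only go back to *k; Fesolish h could go back to *k or *g or *h — the one source consistent with every daughter is *k.
Continuing position by position gives *tokevud; check it forward:
Nelenu: *tokevud
  tokevud (rule 1 does not apply)
  tokevud → tokivud   [vowel merger]
  tokivud → tokivut   [final devoicing]
  giving Nelenu tokivut.
Fesolish: *tokevud > tohevud > tohevod  (by intervocalic lenition, vowel merger)
Only *tokevud yields all of Nelenu tokivut, Fesolish tohevod.

*tokevud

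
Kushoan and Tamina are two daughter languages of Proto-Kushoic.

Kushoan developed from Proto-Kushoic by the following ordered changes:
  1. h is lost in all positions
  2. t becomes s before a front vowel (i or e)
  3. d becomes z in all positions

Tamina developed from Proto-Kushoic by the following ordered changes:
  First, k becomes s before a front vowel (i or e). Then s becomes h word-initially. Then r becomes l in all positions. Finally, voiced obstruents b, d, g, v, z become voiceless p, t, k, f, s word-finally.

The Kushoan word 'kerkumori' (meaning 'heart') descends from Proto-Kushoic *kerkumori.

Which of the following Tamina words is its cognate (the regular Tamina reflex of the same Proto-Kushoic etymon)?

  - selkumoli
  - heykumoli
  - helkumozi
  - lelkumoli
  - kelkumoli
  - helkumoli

helkumoli

Tamina: *kerkumori > serkumori > herkumori > helkumoli  (by palatalisation, debuccalisation, unconditioned shift)
The other candidates each miss or misapply at least one Tamina change.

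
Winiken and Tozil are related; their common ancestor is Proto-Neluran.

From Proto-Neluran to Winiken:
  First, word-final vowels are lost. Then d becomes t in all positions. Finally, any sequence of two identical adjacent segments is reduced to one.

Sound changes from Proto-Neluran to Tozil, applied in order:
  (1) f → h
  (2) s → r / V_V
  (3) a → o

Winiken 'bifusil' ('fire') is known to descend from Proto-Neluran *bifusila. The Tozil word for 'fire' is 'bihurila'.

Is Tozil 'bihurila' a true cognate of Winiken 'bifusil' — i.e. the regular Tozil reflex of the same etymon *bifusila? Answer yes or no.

no

Derive the expected Tozil reflex of *bifusila:
Tozil: *bifusila
  bifusila → bihusila   [unconditioned shift]
  bihusila → bihurila   [rhotacism]
  bihurila → bihurilo   [vowel merger]
  giving Tozil bihurilo.
The regular Tozil reflex would be 'bihurilo', but the attested form is 'bihurila'. The correspondence is irregular, so they are not cognates (the Tozil form has a different source).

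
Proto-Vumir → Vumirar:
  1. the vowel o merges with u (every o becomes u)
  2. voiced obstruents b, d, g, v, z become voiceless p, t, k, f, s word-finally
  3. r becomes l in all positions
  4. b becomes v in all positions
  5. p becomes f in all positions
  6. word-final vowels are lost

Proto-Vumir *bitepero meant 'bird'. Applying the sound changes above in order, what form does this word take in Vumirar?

vitefel

Vumirar: start from *bitepero.
  rule 1 (vowel merger): bitepero → biteperu
  rule 2: no change — biteperu
  rule 3 (unconditioned shift): biteperu → bitepelu
  rule 4 (unconditioned shift): bitepelu → vitepelu
  rule 5 (unconditioned shift): vitepelu → vitefelu
  rule 6 (apocope): vitefelu → vitefel
  ⇒ Vumirar vitefel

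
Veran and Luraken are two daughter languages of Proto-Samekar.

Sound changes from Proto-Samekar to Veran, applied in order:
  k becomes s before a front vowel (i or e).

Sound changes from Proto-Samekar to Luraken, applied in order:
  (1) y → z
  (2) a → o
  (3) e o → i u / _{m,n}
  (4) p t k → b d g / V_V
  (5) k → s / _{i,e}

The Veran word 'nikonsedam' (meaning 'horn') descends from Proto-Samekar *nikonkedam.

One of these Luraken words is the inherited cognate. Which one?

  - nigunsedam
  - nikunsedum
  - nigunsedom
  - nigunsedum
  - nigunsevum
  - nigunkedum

nigunsedum

Luraken: start from *nikonkedam.
  rule 1: no change — nikonkedam
  rule 2 (vowel merger): nikonkedam → nikonkedom
  rule 3 (pre-nasal raising): nikonkedom → nikunkedum
  rule 4 (intervocalic voicing): nikunkedum → nigunkedum
  rule 5 (palatalisation): nigunkedum → nigunsedum
  ⇒ Luraken nigunsedum
Among the options, 'nigunsedum' alone shows every Luraken change applied in order.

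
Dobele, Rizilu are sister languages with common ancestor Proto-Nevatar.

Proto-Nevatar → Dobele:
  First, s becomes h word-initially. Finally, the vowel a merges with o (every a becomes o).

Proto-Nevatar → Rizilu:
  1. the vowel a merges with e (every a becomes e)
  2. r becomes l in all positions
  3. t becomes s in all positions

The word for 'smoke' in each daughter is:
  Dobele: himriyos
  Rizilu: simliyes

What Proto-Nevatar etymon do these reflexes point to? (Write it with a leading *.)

Position 7: Dobele has o, Rizilu has e. Taking the neighbouring segments as reconstructed: Dobele o could go back to *a or *o; Rizilu e could go back to *a or *e — the one source consistent with every daughter is *a.
Position 4: Dobele has r, Rizilu has l. Dobele preserves r here (none of its changes turn any other segment into r), so the proto-segment is *r.
This points to *simriyas. Verify forward in each daughter:
Dobele: *simriyas
  simriyas → himriyas   [debuccalisation]
  himriyas → himriyos   [vowel merger]
  giving Dobele himriyos.
Rizilu: *simriyas
  simriyas → simriyes   [vowel merger]
  simriyes → simliyes   [unconditioned shift]
  simliyes (rule 3 does not apply)
  giving Rizilu simliyes.
No other proto-form is consistent with every reflex, so the reconstruction is *simriyas.

*simriyas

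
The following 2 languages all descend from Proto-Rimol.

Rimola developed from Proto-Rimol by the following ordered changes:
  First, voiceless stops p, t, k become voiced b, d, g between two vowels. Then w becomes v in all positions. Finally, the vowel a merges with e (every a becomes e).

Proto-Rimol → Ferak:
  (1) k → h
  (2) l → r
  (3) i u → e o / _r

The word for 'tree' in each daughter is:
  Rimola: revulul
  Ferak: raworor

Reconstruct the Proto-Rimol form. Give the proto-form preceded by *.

*rawulul

Position 2: Rimola has e, Ferak has a. Ferak preserves a here (none of its changes turn any other segment into a), so the proto-segment is *a.
Position 7: Rimola has l, Ferak has r. Rimola preserves l here (none of its changes turn any other segment into l), so the proto-segment is *l.
Position 5: Rimola has l, Ferak has r. Rimola preserves l here (none of its changes turn any other segment into l), so the proto-segment is *l.
This points to *rawulul. Verify forward in each daughter:
Rimola: start from *rawulul.
  rule 1: no change — rawulul
  rule 2 (unconditioned shift): rawulul → ravulul
  rule 3 (vowel merger): ravulul → revulul
  ⇒ Rimola revulul
Ferak: start from *rawulul.
  rule 1: no change — rawulul
  rule 2 (unconditioned shift): rawulul → rawurur
  rule 3 (pre-rhotic lowering): rawurur → raworor
  ⇒ Ferak raworor
No other proto-form is consistent with every reflex, so the reconstruction is *rawulul.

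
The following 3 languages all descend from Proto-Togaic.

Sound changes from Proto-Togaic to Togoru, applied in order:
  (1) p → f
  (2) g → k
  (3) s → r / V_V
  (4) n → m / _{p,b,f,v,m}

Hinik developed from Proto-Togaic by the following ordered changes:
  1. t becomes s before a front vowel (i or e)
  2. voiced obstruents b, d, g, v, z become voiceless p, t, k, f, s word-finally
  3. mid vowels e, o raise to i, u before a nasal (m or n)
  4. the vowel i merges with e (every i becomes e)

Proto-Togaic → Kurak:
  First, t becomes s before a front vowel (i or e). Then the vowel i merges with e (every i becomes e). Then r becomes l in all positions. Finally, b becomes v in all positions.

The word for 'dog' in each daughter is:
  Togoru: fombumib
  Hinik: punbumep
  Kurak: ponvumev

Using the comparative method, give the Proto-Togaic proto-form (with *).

Position 8: Togoru has b, Hinik has p, Kurak has v. Togoru preserves b here (none of its changes turn any other segment into b), so the proto-segment is *b.
Position 3: Togoru has m, Hinik has n, Kurak has n. Hinik preserves n here (none of its changes turn any other segment into n), so the proto-segment is *n.
Continuing position by position gives *ponbumib; check it forward:
Togoru: *ponbumib > fonbumib > fombumib  (by unconditioned shift, nasal place assimilation)
Hinik: start from *ponbumib.
  rule 1: no change — ponbumib
  rule 2 (final devoicing): ponbumib → ponbumip
  rule 3 (pre-nasal raising): ponbumip → punbumip
  rule 4 (vowel merger): punbumip → punbumep
  ⇒ Hinik punbumep
Kurak: start from *ponbumib.
  rule 1: no change — ponbumib
  rule 2 (vowel merger): ponbumib → ponbumeb
  rule 3: no change — ponbumeb
  rule 4 (unconditioned shift): ponbumeb → ponvumev
  ⇒ Kurak ponvumev
*ponbumib is the unique common source.

*ponbumib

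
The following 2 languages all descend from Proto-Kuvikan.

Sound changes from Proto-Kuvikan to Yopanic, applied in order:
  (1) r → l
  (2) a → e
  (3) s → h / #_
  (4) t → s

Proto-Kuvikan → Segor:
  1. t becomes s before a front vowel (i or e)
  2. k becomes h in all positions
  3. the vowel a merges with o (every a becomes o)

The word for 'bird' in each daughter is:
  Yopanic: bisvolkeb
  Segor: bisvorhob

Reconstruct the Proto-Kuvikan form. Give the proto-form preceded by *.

*bisvorkab

Position 6: Yopanic has l, Segor has r. Segor preserves r here (none of its changes turn any other segment into r), so the proto-segment is *r.
Position 8: Yopanic has e, Segor has o. Taking the neighbouring segments as reconstructed: Yopanic e could go back to *a or *e; Segor o could go back to *a or *o — the one source consistent with every daughter is *a.
Continuing position by position gives *bisvorkab; check it forward:
Yopanic: *bisvorkab > bisvolkab > bisvolkeb  (by unconditioned shift, vowel merger)
Segor: *bisvorkab > bisvorhab > bisvorhob  (by unconditioned shift, vowel merger)
No other proto-form is consistent with every reflex, so the reconstruction is *bisvorkab.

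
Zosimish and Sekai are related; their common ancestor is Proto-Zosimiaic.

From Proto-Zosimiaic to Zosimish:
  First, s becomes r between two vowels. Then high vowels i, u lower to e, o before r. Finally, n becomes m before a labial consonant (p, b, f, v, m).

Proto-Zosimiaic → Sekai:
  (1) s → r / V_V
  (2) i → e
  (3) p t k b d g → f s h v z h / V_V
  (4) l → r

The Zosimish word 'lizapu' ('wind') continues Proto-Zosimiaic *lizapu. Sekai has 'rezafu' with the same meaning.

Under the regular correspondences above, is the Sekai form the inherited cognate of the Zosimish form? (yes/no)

Derive the expected Sekai reflex of *lizapu:
Sekai: start from *lizapu.
  rule 1: no change — lizapu
  rule 2 (vowel merger): lizapu → lezapu
  rule 3 (intervocalic lenition): lezapu → lezafu
  rule 4 (unconditioned shift): lezafu → rezafu
  ⇒ Sekai rezafu
Sekai 'rezafu' matches the regular reflex exactly, so the pair is cognate.

yes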